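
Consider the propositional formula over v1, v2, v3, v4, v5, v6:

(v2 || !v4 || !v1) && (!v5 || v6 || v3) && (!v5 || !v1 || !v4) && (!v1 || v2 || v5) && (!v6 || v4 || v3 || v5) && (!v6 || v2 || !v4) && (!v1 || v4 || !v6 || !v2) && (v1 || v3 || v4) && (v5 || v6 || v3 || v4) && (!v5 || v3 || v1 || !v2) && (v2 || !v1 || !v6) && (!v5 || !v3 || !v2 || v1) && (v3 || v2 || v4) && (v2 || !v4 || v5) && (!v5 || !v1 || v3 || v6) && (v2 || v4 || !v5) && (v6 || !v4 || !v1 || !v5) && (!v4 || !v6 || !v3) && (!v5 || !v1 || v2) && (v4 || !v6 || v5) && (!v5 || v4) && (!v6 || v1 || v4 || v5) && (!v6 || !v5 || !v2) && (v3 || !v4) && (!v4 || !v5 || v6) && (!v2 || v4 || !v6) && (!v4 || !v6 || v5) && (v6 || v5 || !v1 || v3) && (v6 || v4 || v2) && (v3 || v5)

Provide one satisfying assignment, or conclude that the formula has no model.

Suppose v5 = false.
Unit clause (v3) forces v3 = true.
Suppose v1 = false.
Suppose v2 = true.
Suppose v4 = false.
Unit clause (!v6) forces v6 = false.
Every clause now holds.

v1=false,  v2=true,  v3=true,  v4=false,  v5=false,  v6=false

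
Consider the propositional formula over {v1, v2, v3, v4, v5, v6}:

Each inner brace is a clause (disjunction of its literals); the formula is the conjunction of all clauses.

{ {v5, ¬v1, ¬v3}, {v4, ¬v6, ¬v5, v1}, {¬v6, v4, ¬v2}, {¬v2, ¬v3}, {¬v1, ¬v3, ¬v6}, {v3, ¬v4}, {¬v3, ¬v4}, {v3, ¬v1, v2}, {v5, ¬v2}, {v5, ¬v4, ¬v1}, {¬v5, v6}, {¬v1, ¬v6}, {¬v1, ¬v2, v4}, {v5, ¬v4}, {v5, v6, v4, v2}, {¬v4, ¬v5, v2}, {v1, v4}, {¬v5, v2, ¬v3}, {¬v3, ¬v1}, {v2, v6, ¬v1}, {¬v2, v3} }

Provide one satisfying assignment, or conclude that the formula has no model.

UNSATISFIABLE

Case v2 = False:
Case v3 = True:
From the singleton clause (¬v4), v4 = False.
From the singleton clause (v1), v1 = True.
But (¬v1) is also a unit clause — contradiction.
Backtrack on v3: now try v3 = False.
From the singleton clause (¬v4), v4 = False.
From the singleton clause (¬v1), v1 = False.
But (v1) is also a unit clause — contradiction.
Both values of v3 lead to a conflict.
Backtrack on v2: now try v2 = True.
From the singleton clause (¬v3), v3 = False.
But (v3) is also a unit clause — contradiction.
Both values of v2 lead to a conflict.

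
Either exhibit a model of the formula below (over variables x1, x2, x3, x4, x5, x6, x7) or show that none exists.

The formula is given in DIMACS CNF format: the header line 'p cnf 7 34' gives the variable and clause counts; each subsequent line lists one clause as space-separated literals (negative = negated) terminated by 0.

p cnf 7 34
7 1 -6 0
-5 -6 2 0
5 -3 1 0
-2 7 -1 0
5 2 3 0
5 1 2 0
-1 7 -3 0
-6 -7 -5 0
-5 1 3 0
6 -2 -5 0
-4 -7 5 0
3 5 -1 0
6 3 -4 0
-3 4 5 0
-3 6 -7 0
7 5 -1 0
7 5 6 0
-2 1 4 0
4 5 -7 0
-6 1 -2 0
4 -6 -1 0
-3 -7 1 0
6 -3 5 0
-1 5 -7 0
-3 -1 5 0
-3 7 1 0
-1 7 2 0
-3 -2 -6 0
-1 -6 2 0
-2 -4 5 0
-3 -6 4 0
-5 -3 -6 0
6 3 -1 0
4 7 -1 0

UNSATISFIABLE

Branch on x7: set x7 = True.
Branch on x6: set x6 = False.
The clause (¬x3) is unit, so x3 = False.
The clause (¬x4) is unit, so x4 = False.
The clause (x5) is unit, so x5 = True.
The clause (x1) is unit, so x1 = True.
That conflicts with the unit clause (¬x1).
That branch fails; take x6 = True instead.
The clause (¬x5) is unit, so x5 = False.
The clause (¬x4) is unit, so x4 = False.
That conflicts with the unit clause (x4).
Either choice for x6 ends in contradiction.
That branch fails; take x7 = False instead.
Branch on x1: set x1 = True.
The clause (¬x2) is unit, so x2 = False.
That conflicts with the unit clause (x2).
That branch fails; take x1 = False instead.
The clause (¬x6) is unit, so x6 = False.
The clause (x5) is unit, so x5 = True.
The clause (x3) is unit, so x3 = True.
That conflicts with the unit clause (¬x3).
Either choice for x1 ends in contradiction.
Either choice for x7 ends in contradiction.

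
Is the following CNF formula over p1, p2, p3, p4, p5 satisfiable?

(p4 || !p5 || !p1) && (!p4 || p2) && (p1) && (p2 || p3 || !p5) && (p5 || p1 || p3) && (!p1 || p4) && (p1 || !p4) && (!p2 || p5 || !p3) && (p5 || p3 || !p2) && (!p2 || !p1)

No

Unit clause (p1) forces p1 = true.
Unit clause (p4) forces p4 = true.
Unit clause (p2) forces p2 = true.
But (!p2) is also a unit clause — contradiction.
No assignment satisfies every clause.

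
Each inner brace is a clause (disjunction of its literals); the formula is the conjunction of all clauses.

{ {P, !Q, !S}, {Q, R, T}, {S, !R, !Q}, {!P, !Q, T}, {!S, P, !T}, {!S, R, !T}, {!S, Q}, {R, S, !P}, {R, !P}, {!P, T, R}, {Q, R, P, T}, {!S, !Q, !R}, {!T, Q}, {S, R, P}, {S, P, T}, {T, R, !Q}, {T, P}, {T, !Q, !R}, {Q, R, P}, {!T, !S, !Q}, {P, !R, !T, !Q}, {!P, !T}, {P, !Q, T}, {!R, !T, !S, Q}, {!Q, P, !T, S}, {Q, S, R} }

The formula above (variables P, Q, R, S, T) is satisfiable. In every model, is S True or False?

Suppose S = true.
Unit clause (Q) forces Q = true.
Unit clause (P) forces P = true.
Unit clause (T) forces T = true.
But (!T) is also a unit clause — contradiction.
So every satisfying assignment has S = False.

False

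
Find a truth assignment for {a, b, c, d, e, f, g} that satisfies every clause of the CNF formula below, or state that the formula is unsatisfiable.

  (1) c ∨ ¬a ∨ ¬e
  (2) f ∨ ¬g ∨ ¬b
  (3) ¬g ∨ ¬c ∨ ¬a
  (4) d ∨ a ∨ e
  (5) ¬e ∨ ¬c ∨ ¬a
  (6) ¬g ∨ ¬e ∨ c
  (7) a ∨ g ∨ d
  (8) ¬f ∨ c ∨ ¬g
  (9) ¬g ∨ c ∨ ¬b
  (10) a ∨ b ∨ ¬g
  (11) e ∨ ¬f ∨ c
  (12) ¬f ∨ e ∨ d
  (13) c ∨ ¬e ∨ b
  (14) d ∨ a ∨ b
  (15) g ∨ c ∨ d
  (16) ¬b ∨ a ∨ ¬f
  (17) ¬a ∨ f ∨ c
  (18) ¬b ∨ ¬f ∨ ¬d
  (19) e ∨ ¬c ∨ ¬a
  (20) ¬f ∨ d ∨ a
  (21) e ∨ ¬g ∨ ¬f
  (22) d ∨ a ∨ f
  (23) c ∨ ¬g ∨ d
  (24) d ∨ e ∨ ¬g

Suppose c = True.
Suppose g = False.
Suppose e = True.
From the singleton clause (¬a), a = False.
From the singleton clause (d), d = True.
Suppose b = False.
Every clause is now satisfied; f is unconstrained.

a=False,  b=False,  c=True,  d=True,  e=True,  f=False,  g=False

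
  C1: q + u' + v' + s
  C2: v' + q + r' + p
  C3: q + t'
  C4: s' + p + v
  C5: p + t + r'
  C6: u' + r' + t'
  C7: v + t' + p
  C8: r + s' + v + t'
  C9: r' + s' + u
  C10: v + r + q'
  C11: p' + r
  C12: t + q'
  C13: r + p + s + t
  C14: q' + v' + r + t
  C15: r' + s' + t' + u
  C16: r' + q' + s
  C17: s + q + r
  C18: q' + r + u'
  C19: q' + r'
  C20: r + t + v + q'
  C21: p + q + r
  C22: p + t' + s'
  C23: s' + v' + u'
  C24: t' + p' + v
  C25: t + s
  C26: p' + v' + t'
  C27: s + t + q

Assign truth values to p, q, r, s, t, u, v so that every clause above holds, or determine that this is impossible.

Case q = 0:
From the singleton clause (t'), t = 0.
From the singleton clause (s), s = 1.
Case p = 1:
From the singleton clause (r), r = 1.
From the singleton clause (u), u = 1.
From the singleton clause (v'), v = 0.
This assignment satisfies each clause.

p: 1; q: 0; r: 1; s: 1; t: 0; u: 1; v: 0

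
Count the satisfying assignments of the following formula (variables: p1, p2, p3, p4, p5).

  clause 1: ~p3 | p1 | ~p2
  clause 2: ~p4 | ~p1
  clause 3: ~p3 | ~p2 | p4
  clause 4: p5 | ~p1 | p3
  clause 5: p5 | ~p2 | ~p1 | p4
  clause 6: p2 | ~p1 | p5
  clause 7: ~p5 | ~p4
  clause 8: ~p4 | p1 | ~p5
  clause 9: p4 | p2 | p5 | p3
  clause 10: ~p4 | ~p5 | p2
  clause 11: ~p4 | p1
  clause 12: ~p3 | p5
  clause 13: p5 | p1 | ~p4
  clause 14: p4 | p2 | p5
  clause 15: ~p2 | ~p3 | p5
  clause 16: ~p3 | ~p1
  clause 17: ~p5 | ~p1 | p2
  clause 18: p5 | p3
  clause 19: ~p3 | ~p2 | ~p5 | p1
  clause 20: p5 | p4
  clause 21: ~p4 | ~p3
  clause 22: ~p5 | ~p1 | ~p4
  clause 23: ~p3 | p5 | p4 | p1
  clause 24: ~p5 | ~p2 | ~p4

4

There are 2^5 = 32 truth assignments over (p1, p2, p3, p4, p5).
Split on p5. With p5 = 1, the clauses containing p5 are satisfied and ~p5 drops from the rest; 4 of the 2^4 = 16 assignments to the other variables satisfy what remains.
With p5 = 0, by the same count on the reduced clause set, 0 assignments work.
Total: 4 + 0 = 4.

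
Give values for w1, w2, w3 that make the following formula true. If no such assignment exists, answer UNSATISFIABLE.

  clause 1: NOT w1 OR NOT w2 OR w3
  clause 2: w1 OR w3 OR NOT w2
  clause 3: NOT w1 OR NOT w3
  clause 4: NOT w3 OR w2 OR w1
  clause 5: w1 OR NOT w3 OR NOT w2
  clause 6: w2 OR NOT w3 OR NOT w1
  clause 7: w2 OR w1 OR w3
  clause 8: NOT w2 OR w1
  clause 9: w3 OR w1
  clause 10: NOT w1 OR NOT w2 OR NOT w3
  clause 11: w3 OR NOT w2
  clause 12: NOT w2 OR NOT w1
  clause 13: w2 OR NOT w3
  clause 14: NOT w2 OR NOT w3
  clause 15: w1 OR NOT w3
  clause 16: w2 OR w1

Case w1 = true:
The clause (NOT w3) is unit, so w3 = false.
The clause (NOT w2) is unit, so w2 = false.
All clauses are satisfied.

w1: true, w2: false, w3: false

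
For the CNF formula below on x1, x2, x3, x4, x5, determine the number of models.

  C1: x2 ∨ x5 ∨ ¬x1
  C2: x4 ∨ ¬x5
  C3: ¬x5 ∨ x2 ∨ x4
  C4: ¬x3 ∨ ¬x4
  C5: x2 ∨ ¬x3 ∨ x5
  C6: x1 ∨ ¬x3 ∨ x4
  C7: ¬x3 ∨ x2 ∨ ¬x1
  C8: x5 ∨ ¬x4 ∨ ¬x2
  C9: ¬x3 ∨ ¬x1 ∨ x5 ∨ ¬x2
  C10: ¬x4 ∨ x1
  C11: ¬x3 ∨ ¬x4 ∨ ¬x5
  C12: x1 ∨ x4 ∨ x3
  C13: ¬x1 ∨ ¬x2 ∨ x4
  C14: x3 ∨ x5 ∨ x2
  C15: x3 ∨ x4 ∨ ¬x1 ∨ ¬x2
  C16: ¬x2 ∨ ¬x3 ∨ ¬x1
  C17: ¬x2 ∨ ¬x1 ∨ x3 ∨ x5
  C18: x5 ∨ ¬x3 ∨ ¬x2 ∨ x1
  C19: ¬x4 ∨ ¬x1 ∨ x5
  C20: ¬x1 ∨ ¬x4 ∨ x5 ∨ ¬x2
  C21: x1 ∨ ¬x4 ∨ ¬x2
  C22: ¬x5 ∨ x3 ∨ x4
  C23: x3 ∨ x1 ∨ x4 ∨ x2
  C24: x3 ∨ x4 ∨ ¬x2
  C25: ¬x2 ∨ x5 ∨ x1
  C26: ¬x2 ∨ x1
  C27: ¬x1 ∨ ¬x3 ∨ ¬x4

2

There are 2^5 = 32 truth assignments over (x1, x2, x3, x4, x5).
Split on x1. With x1 = True, the clauses containing x1 are satisfied and ¬x1 drops from the rest; 2 of the 2^4 = 16 assignments to the other variables satisfy what remains.
With x1 = False, by the same count on the reduced clause set, 0 assignments work.
(One model: x1=T, x2=F, x3=F, x4=T, x5=T.)
Total: 2 + 0 = 2.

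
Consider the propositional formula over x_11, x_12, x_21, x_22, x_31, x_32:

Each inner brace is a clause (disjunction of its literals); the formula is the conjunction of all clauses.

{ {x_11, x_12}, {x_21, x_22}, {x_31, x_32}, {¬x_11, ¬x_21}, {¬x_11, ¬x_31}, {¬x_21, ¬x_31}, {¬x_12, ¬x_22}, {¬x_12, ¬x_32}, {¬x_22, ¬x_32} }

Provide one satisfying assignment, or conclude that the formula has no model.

UNSATISFIABLE

Case x_11 = True:
From the singleton clause (¬x_21), x_21 = False.
From the singleton clause (x_22), x_22 = True.
From the singleton clause (¬x_31), x_31 = False.
From the singleton clause (x_32), x_32 = True.
That conflicts with the unit clause (¬x_32).
Undo x_11 and try x_11 = False.
From the singleton clause (x_12), x_12 = True.
From the singleton clause (¬x_22), x_22 = False.
From the singleton clause (x_21), x_21 = True.
From the singleton clause (¬x_31), x_31 = False.
From the singleton clause (x_32), x_32 = True.
That conflicts with the unit clause (¬x_32).
Neither x_11 = True nor x_11 = False works.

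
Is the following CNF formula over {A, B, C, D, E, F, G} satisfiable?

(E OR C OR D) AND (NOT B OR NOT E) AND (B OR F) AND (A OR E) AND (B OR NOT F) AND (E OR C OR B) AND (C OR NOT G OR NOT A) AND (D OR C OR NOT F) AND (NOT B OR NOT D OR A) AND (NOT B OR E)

No, unsatisfiable

Try B = false.
(F) alone gives F = true.
But (NOT F) is also a unit clause — contradiction.
So B must be the other value — set B = true.
(NOT E) alone gives E = false.
But (E) is also a unit clause — contradiction.
Either choice for B ends in contradiction.
No assignment satisfies every clause.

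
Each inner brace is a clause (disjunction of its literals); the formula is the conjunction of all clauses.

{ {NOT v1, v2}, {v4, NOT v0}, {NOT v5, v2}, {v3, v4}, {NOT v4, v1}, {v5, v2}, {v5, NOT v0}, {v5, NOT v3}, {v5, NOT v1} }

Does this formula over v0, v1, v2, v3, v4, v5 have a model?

Branch on v1: set v1 = true.
Unit clause (v2) forces v2 = true.
Unit clause (v5) forces v5 = true.
Branch on v4: set v4 = true.
Every clause is now satisfied; v0, v3 are unconstrained.
A satisfying assignment: v0 ↦ false,  v1 ↦ true,  v2 ↦ true,  v3 ↦ true,  v4 ↦ true,  v5 ↦ true.

Yes, satisfiable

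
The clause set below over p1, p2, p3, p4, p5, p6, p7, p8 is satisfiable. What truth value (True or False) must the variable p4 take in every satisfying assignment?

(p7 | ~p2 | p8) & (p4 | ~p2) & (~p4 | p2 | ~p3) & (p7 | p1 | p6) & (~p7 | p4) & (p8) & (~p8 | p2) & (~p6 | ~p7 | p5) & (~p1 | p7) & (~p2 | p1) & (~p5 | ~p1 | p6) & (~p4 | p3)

Suppose p4 = 0.
The clause (~p2) is unit, so p2 = 0.
The clause (~p7) is unit, so p7 = 0.
The clause (p8) is unit, so p8 = 1.
That conflicts with the unit clause (~p8).
So every satisfying assignment has p4 = True.

True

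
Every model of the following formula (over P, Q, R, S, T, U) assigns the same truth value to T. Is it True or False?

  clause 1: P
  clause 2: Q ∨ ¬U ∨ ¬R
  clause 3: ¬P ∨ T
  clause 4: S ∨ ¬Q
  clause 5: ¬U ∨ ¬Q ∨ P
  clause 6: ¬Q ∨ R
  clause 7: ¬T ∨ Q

Suppose T = False.
(P) alone gives P = True.
But (¬P) is also a unit clause — contradiction.
So every satisfying assignment has T = True.

True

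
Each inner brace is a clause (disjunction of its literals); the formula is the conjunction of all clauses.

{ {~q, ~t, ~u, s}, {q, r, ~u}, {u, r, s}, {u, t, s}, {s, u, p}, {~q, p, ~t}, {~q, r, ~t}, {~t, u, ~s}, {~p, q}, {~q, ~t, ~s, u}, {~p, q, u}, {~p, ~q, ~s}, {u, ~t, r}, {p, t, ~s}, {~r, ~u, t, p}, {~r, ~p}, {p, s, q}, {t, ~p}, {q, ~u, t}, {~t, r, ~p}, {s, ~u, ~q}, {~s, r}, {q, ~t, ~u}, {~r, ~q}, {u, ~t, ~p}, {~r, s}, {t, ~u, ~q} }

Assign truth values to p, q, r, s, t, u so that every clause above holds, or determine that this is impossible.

Case p = 0:
Case s = 1:
The clause (t) is unit, so t = 1.
The clause (~q) is unit, so q = 0.
The clause (u) is unit, so u = 1.
That conflicts with the unit clause (~u).
So s must be the other value — set s = 0.
The clause (u) is unit, so u = 1.
The clause (q) is unit, so q = 1.
That conflicts with the unit clause (~q).
Neither s = 1 nor s = 0 works.
So p must be the other value — set p = 1.
The clause (q) is unit, so q = 1.
The clause (~s) is unit, so s = 0.
The clause (~r) is unit, so r = 0.
The clause (u) is unit, so u = 1.
That conflicts with the unit clause (~u).
Neither p = 1 nor p = 0 works.

UNSATISFIABLE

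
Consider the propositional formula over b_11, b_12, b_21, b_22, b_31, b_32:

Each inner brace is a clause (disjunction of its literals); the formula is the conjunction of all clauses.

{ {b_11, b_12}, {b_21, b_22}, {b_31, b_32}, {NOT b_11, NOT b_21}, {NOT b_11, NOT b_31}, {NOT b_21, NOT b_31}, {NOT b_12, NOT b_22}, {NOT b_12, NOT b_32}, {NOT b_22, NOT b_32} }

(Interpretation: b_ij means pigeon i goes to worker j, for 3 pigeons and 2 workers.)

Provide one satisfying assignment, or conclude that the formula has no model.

UNSATISFIABLE

Try b_11 = true.
From the singleton clause (NOT b_21), b_21 = false.
From the singleton clause (b_22), b_22 = true.
From the singleton clause (NOT b_31), b_31 = false.
From the singleton clause (b_32), b_32 = true.
That conflicts with the unit clause (NOT b_32).
Backtrack on b_11: now try b_11 = false.
From the singleton clause (b_12), b_12 = true.
From the singleton clause (NOT b_22), b_22 = false.
From the singleton clause (b_21), b_21 = true.
From the singleton clause (NOT b_31), b_31 = false.
From the singleton clause (b_32), b_32 = true.
That conflicts with the unit clause (NOT b_32).
Both values of b_11 lead to a conflict.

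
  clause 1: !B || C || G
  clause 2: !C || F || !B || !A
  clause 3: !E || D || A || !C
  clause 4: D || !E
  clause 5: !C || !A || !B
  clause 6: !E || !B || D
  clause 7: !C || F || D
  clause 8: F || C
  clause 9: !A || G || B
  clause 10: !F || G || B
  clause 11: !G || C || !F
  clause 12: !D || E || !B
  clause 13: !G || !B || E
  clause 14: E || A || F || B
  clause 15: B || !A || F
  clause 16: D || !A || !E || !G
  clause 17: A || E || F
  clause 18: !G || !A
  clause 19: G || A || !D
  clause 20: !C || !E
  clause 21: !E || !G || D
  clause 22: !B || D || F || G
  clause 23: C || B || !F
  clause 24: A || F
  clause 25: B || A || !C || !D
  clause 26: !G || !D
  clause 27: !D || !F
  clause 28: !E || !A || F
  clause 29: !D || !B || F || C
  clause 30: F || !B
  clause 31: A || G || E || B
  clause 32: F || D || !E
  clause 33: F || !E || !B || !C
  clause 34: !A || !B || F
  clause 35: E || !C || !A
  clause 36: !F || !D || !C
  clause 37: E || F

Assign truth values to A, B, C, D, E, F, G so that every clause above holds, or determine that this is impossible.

A ↦ false, B ↦ false, C ↦ true, D ↦ false, E ↦ false, F ↦ true, G ↦ true

Branch on D: set D = false.
Unit clause (!E) forces E = false.
Unit clause (F) forces F = true.
Branch on G: set G = true.
Unit clause (C) forces C = true.
Unit clause (!B) forces B = false.
Unit clause (!A) forces A = false.
This assignment satisfies each clause.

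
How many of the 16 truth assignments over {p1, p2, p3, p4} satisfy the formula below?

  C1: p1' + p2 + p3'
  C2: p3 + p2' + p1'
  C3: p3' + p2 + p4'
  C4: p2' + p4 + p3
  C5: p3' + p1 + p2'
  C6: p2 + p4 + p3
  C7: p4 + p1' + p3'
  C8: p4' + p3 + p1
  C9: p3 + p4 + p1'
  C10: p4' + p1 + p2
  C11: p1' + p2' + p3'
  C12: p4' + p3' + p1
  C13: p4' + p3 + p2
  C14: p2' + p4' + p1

1

There are 2^4 = 16 truth assignments over (p1, p2, p3, p4).
Check each against the 14 clauses (columns in the order p1, p2, p3, p4):
  F F F F  ✗ fails (p2 + p4 + p3)
  F F F T  ✗ fails (p4' + p3 + p1)
  F F T F  ✓ satisfies all
  F F T T  ✗ fails (p3' + p2 + p4')
  F T F F  ✗ fails (p2' + p4 + p3)
  F T F T  ✗ fails (p4' + p3 + p1)
  F T T F  ✗ fails (p3' + p1 + p2')
  F T T T  ✗ fails (p3' + p1 + p2')
  T F F F  ✗ fails (p2 + p4 + p3)
  T F F T  ✗ fails (p4' + p3 + p2)
  T F T F  ✗ fails (p1' + p2 + p3')
  T F T T  ✗ fails (p1' + p2 + p3')
  T T F F  ✗ fails (p3 + p2' + p1')
  T T F T  ✗ fails (p3 + p2' + p1')
  T T T F  ✗ fails (p4 + p1' + p3')
  T T T T  ✗ fails (p1' + p2' + p3')
1 of the 16 rows is a model.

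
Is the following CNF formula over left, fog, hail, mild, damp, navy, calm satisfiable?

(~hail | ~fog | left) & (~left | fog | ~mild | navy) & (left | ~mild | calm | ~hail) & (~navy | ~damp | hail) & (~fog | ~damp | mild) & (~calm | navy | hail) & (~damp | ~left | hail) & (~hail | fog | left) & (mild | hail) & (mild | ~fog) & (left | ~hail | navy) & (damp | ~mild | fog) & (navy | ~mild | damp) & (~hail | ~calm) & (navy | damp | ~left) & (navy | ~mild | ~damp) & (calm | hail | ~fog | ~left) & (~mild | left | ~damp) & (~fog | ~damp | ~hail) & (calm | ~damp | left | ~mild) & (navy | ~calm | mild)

Satisfiable

Case mild = 1:
Case damp = 0:
From the singleton clause (fog), fog = 1.
From the singleton clause (navy), navy = 1.
Case hail = 1:
From the singleton clause (left), left = 1.
From the singleton clause (~calm), calm = 0.
All clauses are satisfied.
A satisfying assignment: left: 1, fog: 1, hail: 1, mild: 1, damp: 0, navy: 1, calm: 0.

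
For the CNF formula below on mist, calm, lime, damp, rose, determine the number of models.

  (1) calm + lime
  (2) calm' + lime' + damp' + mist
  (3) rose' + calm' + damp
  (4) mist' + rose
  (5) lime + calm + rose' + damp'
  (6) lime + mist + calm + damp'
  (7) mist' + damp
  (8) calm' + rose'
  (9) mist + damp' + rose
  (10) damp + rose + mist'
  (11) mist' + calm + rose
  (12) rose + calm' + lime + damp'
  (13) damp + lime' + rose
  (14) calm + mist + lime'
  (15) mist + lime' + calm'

There are 2^5 = 32 truth assignments over (mist, calm, lime, damp, rose).
Split on damp. With damp = 1, the clauses containing damp are satisfied and damp' drops from the rest; 1 of the 2^4 = 16 assignments to the other variables satisfy what remains.
With damp = 0, by the same count on the reduced clause set, 1 assignment works.
Total: 1 + 1 = 2.

2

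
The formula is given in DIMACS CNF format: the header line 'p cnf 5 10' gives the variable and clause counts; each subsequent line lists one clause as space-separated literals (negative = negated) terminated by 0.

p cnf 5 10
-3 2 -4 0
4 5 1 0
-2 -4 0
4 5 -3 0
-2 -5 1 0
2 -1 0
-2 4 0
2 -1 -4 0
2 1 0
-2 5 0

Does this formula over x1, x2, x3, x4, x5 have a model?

Unsatisfiable

Branch on x2: set x2 = False.
Unit clause (¬x1) forces x1 = False.
Now (x1) is unsatisfied and unit — conflict.
That branch fails; take x2 = True instead.
Unit clause (¬x4) forces x4 = False.
Now (x4) is unsatisfied and unit — conflict.
Neither x2 = True nor x2 = False works.
No assignment satisfies every clause.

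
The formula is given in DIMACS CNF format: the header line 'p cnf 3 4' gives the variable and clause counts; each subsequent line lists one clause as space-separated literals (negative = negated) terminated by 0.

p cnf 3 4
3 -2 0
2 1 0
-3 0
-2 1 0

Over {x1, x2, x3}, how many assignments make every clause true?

1

There are 2^3 = 8 truth assignments over (x1, x2, x3).
Split on x3. With x3 = True, the clauses containing x3 are satisfied and ¬x3 drops from the rest; 0 of the 2^2 = 4 assignments to the other variables satisfy what remains.
With x3 = False, by the same count on the reduced clause set, 1 assignment works.
Total: 0 + 1 = 1.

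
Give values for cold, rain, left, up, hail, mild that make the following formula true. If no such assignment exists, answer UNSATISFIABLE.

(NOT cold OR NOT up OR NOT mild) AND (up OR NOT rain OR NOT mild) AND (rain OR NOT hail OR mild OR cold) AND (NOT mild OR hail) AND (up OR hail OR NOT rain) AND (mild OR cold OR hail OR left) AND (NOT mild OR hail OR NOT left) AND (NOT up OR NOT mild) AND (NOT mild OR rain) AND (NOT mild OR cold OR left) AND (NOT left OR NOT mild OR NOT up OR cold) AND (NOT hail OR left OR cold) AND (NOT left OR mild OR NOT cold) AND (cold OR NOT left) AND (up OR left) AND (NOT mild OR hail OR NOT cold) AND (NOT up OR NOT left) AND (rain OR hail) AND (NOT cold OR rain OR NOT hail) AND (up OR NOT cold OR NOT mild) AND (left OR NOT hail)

Try mild = false.
Try left = false.
The clause (up) is unit, so up = true.
The clause (NOT hail) is unit, so hail = false.
The clause (cold) is unit, so cold = true.
The clause (rain) is unit, so rain = true.
All clauses are satisfied.

cold=true,  rain=true,  left=false,  up=true,  hail=false,  mild=false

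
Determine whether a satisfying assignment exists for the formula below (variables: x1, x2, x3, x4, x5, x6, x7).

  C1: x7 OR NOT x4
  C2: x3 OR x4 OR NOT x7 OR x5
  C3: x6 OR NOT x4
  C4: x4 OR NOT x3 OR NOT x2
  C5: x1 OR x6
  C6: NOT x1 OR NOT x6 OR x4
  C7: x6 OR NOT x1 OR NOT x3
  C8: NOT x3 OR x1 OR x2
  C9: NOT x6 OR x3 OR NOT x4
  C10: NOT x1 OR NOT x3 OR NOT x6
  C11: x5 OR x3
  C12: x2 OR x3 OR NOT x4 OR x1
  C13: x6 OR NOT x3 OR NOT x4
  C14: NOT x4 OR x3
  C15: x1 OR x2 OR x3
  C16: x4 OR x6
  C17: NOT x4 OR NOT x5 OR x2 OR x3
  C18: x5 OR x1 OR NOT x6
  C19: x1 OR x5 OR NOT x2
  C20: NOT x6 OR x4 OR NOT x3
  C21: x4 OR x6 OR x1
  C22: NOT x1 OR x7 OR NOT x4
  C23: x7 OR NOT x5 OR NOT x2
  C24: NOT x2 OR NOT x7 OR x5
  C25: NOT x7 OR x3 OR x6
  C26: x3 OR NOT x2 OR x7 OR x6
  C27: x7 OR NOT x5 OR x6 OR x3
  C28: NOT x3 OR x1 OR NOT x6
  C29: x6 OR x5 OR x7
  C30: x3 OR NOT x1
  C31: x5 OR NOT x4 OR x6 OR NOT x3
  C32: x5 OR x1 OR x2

Yes, satisfiable

Suppose x7 = true.
Suppose x6 = true.
Suppose x1 = false.
From the singleton clause (x5), x5 = true.
From the singleton clause (NOT x3), x3 = false.
From the singleton clause (NOT x4), x4 = false.
From the singleton clause (x2), x2 = true.
Every clause now holds.
A satisfying assignment: x1: false,  x2: true,  x3: false,  x4: false,  x5: true,  x6: true,  x7: true.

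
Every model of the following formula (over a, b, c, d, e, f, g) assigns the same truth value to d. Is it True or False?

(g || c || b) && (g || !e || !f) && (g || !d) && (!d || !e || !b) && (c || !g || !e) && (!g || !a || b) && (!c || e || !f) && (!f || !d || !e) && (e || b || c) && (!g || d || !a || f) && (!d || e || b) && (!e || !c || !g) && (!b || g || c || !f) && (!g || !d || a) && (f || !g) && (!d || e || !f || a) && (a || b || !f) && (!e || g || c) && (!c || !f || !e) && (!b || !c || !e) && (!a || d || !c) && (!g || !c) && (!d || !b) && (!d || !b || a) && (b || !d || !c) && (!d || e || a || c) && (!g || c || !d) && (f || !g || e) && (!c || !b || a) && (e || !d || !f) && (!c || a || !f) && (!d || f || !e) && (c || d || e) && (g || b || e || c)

Suppose d = true.
(g) alone gives g = true.
(a) alone gives a = true.
(b) alone gives b = true.
Now (!b) is unsatisfied and unit — conflict.
So every satisfying assignment has d = False.

False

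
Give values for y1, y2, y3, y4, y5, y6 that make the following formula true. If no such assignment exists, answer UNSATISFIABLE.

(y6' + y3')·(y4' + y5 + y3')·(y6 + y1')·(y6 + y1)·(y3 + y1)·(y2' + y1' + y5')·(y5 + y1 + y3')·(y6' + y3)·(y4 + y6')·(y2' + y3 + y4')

UNSATISFIABLE

Branch on y6: set y6 = 0.
(y1') alone gives y1 = 0.
That conflicts with the unit clause (y1).
That branch fails; take y6 = 1 instead.
(y3') alone gives y3 = 0.
That conflicts with the unit clause (y3).
Both values of y6 lead to a conflict.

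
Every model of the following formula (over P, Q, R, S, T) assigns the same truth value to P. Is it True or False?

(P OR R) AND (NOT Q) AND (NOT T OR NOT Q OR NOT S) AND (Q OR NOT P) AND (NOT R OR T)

Suppose P = true.
The clause (NOT Q) is unit, so Q = false.
But (Q) is also a unit clause — contradiction.
So every satisfying assignment has P = False.

False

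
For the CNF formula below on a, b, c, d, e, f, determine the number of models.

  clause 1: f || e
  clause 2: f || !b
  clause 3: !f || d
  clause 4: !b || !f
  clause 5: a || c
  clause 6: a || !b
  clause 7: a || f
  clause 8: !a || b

2

There are 2^6 = 64 truth assignments over (a, b, c, d, e, f).
Split on b. With b = true, the clauses containing b are satisfied and !b drops from the rest; 0 of the 2^5 = 32 assignments to the other variables satisfy what remains.
With b = false, by the same count on the reduced clause set, 2 assignments work.
(One model: a=F, b=F, c=T, d=T, e=F, f=T.)
Total: 0 + 2 = 2.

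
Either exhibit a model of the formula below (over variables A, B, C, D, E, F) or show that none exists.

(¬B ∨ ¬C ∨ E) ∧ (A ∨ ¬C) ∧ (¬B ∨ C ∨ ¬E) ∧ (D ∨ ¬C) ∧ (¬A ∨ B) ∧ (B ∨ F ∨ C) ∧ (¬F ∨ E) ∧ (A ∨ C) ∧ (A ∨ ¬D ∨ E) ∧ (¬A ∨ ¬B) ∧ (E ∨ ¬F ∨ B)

Try A = True.
From the singleton clause (B), B = True.
Now (¬B) is unsatisfied and unit — conflict.
So A must be the other value — set A = False.
From the singleton clause (¬C), C = False.
Now (C) is unsatisfied and unit — conflict.
Either choice for A ends in contradiction.

UNSATISFIABLE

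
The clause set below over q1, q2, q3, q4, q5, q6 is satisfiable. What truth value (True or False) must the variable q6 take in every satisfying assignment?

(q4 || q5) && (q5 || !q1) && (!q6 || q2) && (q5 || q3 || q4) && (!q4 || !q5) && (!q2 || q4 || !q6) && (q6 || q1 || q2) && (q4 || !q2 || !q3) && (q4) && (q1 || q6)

Suppose q6 = false.
Unit clause (q4) forces q4 = true.
Unit clause (!q5) forces q5 = false.
Unit clause (!q1) forces q1 = false.
But (q1) is also a unit clause — contradiction.
So every satisfying assignment has q6 = True.

True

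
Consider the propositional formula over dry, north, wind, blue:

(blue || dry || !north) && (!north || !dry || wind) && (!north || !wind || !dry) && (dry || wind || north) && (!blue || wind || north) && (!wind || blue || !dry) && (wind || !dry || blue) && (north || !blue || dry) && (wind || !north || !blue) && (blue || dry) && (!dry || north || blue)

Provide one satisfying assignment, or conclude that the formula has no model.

dry=true,  north=false,  wind=true,  blue=true

Branch on blue: set blue = true.
Branch on wind: set wind = true.
Branch on north: set north = false.
From the singleton clause (dry), dry = true.
Every clause now holds.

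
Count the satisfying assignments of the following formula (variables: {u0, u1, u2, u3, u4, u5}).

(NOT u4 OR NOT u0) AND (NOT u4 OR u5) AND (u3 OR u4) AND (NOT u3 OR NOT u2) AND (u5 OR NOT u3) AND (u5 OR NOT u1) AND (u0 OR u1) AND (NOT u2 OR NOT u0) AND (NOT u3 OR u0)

There are 2^6 = 64 truth assignments over (u0, u1, u2, u3, u4, u5).
Split on u1. With u1 = true, the clauses containing u1 are satisfied and NOT u1 drops from the rest; 3 of the 2^5 = 32 assignments to the other variables satisfy what remains.
With u1 = false, by the same count on the reduced clause set, 1 assignment works.
Total: 3 + 1 = 4.

4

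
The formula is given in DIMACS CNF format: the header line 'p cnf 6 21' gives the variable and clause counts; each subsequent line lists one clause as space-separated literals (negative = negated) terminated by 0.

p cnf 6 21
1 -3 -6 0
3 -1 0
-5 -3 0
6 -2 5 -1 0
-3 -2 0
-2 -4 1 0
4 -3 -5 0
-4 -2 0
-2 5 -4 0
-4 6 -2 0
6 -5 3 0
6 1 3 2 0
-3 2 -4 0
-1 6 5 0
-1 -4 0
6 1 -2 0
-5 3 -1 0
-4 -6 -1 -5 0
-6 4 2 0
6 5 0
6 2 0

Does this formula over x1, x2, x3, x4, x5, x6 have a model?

Branch on x3: set x3 = False.
From the singleton clause (¬x1), x1 = False.
Branch on x2: set x2 = False.
From the singleton clause (x6), x6 = True.
From the singleton clause (x4), x4 = True.
Every clause is now satisfied; x5 is unconstrained.
A satisfying assignment: x1=False,  x2=False,  x3=False,  x4=True,  x5=False,  x6=True.

Yes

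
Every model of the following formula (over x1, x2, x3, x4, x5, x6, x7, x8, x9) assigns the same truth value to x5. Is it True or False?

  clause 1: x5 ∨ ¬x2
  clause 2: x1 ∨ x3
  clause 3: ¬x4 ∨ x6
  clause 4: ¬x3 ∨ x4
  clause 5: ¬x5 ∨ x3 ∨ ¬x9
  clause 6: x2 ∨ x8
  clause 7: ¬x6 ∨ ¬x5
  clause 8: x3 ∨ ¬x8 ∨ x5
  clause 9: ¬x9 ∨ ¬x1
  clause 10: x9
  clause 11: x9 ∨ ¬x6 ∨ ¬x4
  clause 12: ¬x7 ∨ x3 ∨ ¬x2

False

Suppose x5 = True.
The clause (¬x6) is unit, so x6 = False.
The clause (¬x4) is unit, so x4 = False.
The clause (¬x3) is unit, so x3 = False.
The clause (x1) is unit, so x1 = True.
The clause (¬x9) is unit, so x9 = False.
That conflicts with the unit clause (x9).
So every satisfying assignment has x5 = False.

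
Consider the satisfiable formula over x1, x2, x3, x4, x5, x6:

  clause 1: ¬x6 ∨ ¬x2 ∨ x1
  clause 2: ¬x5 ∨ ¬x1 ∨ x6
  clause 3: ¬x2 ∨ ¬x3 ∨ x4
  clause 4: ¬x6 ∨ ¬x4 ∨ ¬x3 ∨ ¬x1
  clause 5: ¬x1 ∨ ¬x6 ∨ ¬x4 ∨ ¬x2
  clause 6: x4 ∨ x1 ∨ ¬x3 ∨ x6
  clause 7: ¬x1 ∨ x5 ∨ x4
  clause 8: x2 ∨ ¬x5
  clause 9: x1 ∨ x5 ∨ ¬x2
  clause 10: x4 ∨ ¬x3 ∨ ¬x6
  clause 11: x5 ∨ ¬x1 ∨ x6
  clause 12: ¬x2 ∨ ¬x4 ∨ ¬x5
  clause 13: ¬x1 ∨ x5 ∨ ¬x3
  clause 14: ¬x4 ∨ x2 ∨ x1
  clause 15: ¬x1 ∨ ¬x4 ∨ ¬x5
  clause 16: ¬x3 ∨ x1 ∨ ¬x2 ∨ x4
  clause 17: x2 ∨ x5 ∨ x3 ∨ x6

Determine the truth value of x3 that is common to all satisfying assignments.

Suppose x3 = True.
Try x2 = False.
Unit clause (¬x5) forces x5 = False.
Unit clause (¬x1) forces x1 = False.
Unit clause (¬x4) forces x4 = False.
Unit clause (x6) forces x6 = True.
That conflicts with the unit clause (¬x6).
Backtrack on x2: now try x2 = True.
Unit clause (x4) forces x4 = True.
Unit clause (¬x5) forces x5 = False.
Unit clause (x1) forces x1 = True.
That conflicts with the unit clause (¬x1).
Either choice for x2 ends in contradiction.
So every satisfying assignment has x3 = False.

False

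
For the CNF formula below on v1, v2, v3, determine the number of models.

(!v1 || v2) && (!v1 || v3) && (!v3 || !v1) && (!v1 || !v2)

4

There are 2^3 = 8 truth assignments over (v1, v2, v3).
Split on v1. With v1 = true, the clauses containing v1 are satisfied and !v1 drops from the rest; 0 of the 2^2 = 4 assignments to the other variables satisfy what remains.
With v1 = false, by the same count on the reduced clause set, 4 assignments work.
(One model: v1=F, v2=F, v3=F.)
Total: 0 + 4 = 4.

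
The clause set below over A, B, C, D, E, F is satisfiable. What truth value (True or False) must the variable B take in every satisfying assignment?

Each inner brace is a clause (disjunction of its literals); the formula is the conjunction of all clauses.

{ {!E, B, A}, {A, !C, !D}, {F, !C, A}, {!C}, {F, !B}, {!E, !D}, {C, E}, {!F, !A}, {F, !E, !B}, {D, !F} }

Suppose B = true.
From the singleton clause (!C), C = false.
From the singleton clause (F), F = true.
From the singleton clause (E), E = true.
From the singleton clause (!D), D = false.
But (D) is also a unit clause — contradiction.
So every satisfying assignment has B = False.

False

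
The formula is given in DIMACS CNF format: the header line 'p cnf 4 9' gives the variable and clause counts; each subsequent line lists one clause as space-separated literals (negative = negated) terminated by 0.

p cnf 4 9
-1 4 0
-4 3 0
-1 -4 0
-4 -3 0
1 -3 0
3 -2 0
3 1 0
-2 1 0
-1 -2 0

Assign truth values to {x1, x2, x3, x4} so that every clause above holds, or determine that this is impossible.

Suppose x1 = False.
From the singleton clause (¬x3), x3 = False.
Now (x3) is unsatisfied and unit — conflict.
So x1 must be the other value — set x1 = True.
From the singleton clause (x4), x4 = True.
Now (¬x4) is unsatisfied and unit — conflict.
Either choice for x1 ends in contradiction.

UNSATISFIABLE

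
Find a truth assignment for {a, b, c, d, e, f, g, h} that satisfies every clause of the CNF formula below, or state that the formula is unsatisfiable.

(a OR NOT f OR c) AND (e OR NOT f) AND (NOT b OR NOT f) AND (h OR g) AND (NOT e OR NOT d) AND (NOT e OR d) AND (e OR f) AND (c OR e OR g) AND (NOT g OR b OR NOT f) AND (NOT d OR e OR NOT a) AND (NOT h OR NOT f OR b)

UNSATISFIABLE

Branch on e: set e = true.
The clause (NOT d) is unit, so d = false.
But (d) is also a unit clause — contradiction.
Backtrack on e: now try e = false.
The clause (NOT f) is unit, so f = false.
But (f) is also a unit clause — contradiction.
Neither e = true nor e = false works.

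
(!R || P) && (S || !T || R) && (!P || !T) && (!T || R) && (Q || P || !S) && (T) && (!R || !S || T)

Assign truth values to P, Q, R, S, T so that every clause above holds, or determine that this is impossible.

UNSATISFIABLE

(T) alone gives T = true.
(!P) alone gives P = false.
(!R) alone gives R = false.
That conflicts with the unit clause (R).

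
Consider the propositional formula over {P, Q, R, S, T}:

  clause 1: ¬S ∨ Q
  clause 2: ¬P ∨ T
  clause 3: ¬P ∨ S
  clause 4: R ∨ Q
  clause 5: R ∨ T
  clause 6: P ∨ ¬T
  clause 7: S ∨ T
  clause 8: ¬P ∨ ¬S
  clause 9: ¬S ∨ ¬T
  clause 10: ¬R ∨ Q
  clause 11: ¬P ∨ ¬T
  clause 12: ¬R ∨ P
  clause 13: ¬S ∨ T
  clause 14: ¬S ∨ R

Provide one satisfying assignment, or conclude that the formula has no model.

Case S = False:
From the singleton clause (¬P), P = False.
From the singleton clause (¬T), T = False.
But (T) is also a unit clause — contradiction.
So S must be the other value — set S = True.
From the singleton clause (Q), Q = True.
From the singleton clause (¬P), P = False.
From the singleton clause (¬T), T = False.
But (T) is also a unit clause — contradiction.
Either choice for S ends in contradiction.

UNSATISFIABLE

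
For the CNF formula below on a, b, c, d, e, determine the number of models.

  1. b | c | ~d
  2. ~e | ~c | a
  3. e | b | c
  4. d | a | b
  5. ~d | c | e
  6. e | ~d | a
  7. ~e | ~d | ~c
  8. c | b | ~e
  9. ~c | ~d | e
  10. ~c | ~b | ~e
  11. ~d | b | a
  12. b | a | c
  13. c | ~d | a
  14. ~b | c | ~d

There are 2^5 = 32 truth assignments over (a, b, c, d, e).
Split on c. With c = 1, the clauses containing c are satisfied and ~c drops from the rest; 4 of the 2^4 = 16 assignments to the other variables satisfy what remains.
With c = 0, by the same count on the reduced clause set, 4 assignments work.
(One model: a=F, b=T, c=F, d=F, e=F.)
Total: 4 + 4 = 8.

8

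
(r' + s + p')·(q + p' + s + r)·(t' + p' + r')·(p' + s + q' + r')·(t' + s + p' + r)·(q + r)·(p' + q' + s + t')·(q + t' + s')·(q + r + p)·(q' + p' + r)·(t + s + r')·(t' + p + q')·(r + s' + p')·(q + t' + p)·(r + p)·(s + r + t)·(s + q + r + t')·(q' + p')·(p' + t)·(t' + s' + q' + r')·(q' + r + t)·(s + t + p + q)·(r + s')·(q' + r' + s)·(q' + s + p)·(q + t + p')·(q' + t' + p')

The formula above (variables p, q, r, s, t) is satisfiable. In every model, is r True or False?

True

Suppose r = 0.
The clause (q) is unit, so q = 1.
The clause (p') is unit, so p = 0.
That conflicts with the unit clause (p).
So every satisfying assignment has r = True.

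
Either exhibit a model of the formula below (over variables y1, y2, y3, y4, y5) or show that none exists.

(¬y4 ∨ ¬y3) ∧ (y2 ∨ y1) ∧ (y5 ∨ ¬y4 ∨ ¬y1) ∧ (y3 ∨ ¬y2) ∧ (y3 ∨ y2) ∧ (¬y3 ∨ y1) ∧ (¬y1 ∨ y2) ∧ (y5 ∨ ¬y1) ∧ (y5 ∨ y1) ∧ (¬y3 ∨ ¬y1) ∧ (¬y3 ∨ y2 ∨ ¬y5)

Try y4 = False.
Try y2 = True.
Unit clause (y3) forces y3 = True.
Unit clause (y1) forces y1 = True.
That conflicts with the unit clause (¬y1).
Backtrack on y2: now try y2 = False.
Unit clause (y1) forces y1 = True.
That conflicts with the unit clause (¬y1).
Neither y2 = True nor y2 = False works.
Backtrack on y4: now try y4 = True.
Unit clause (¬y3) forces y3 = False.
Unit clause (¬y2) forces y2 = False.
That conflicts with the unit clause (y2).
Neither y4 = True nor y4 = False works.

UNSATISFIABLE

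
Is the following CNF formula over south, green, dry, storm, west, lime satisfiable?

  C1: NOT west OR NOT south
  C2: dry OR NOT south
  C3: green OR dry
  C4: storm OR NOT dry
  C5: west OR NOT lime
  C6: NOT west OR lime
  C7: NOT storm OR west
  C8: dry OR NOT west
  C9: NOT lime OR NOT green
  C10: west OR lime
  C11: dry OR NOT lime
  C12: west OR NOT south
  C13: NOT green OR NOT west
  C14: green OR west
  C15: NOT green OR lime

Branch on west: set west = true.
Unit clause (NOT south) forces south = false.
Unit clause (lime) forces lime = true.
Unit clause (dry) forces dry = true.
Unit clause (storm) forces storm = true.
Unit clause (NOT green) forces green = false.
All clauses are satisfied.
A satisfying assignment: south=false,  green=false,  dry=true,  storm=true,  west=true,  lime=true.

Satisfiable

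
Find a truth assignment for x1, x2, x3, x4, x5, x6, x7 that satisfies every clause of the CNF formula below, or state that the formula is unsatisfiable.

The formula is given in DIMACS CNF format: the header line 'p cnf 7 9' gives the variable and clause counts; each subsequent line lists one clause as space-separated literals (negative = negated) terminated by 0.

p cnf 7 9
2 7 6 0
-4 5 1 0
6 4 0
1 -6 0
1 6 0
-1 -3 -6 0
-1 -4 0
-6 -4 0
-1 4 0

UNSATISFIABLE

Branch on x6: set x6 = True.
(x1) alone gives x1 = True.
(¬x3) alone gives x3 = False.
(¬x4) alone gives x4 = False.
But (x4) is also a unit clause — contradiction.
So x6 must be the other value — set x6 = False.
(x4) alone gives x4 = True.
(x1) alone gives x1 = True.
But (¬x1) is also a unit clause — contradiction.
Both values of x6 lead to a conflict.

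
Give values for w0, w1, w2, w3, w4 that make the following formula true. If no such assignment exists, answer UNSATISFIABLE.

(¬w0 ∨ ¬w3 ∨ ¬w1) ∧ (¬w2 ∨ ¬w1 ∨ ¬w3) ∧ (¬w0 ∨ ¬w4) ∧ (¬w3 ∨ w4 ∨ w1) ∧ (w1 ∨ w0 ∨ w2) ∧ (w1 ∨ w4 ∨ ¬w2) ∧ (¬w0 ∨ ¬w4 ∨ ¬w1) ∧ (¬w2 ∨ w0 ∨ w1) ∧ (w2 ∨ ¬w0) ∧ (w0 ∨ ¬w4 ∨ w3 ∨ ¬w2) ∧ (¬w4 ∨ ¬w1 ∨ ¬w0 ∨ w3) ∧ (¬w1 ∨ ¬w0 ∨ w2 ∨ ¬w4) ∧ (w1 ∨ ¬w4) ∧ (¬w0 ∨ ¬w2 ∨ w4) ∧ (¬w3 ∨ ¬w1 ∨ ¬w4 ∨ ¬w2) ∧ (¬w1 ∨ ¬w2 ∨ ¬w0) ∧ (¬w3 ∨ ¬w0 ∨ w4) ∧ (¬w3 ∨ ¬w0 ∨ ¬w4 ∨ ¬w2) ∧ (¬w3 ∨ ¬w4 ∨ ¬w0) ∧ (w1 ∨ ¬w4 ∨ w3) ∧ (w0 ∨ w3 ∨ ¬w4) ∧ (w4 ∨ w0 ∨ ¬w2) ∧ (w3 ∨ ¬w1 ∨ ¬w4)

w0 ↦ False, w1 ↦ True, w2 ↦ False, w3 ↦ True, w4 ↦ True

Branch on w0: set w0 = False.
Branch on w1: set w1 = True.
Branch on w2: set w2 = False.
Branch on w3: set w3 = True.
No clause remains; w4 is free.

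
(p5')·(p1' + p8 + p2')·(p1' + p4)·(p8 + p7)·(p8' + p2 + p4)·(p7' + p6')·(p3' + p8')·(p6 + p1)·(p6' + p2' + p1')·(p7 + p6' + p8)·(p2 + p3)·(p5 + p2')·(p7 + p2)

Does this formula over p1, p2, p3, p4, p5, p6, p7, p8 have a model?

Yes

(p5') alone gives p5 = 0.
(p2') alone gives p2 = 0.
(p3) alone gives p3 = 1.
(p8') alone gives p8 = 0.
(p7) alone gives p7 = 1.
(p6') alone gives p6 = 0.
(p1) alone gives p1 = 1.
(p4) alone gives p4 = 1.
All clauses are satisfied.
A satisfying assignment: p1 ↦ 1,  p2 ↦ 0,  p3 ↦ 1,  p4 ↦ 1,  p5 ↦ 0,  p6 ↦ 0,  p7 ↦ 1,  p8 ↦ 0.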